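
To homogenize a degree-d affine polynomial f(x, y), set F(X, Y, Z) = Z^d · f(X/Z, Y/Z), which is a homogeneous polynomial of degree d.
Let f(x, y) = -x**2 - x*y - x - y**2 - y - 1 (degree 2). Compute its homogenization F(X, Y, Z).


F(X, Y, Z) = -X**2 - X*Y - X*Z - Y**2 - Y*Z - Z**2

deg(f) = 2.
Substitute x = X/Z, y = Y/Z into f, then multiply by Z^2.
  monomial -1·x^2·y^0 ↦ -1·X^2·Y^0·Z^0.
  monomial -1·x^1·y^1 ↦ -1·X^1·Y^1·Z^0.
  monomial -1·x^1·y^0 ↦ -1·X^1·Y^0·Z^1.
  monomial -1·x^0·y^2 ↦ -1·X^0·Y^2·Z^0.
  monomial -1·x^0·y^1 ↦ -1·X^0·Y^1·Z^1.
  monomial -1·x^0·y^0 ↦ -1·X^0·Y^0·Z^2.
Collecting: F(X, Y, Z) = -X**2 - X*Y - X*Z - Y**2 - Y*Z - Z**2.


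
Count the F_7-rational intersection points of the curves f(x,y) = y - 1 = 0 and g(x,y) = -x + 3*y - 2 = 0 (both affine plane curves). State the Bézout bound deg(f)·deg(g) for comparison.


Common zeros: {(1, 1)}; count = 1; Bézout bound = 1.

deg(f) = 1, deg(g) = 1, so Bézout bound = 1.
Scan x ∈ F_7. For each x, list the y ∈ F_7 with f(x, y) ≡ 0 and those with g(x, y) ≡ 0 (mod 7); the common zeros in that column are the intersection.
  x = 0: f ≡ 0 at y ∈ {1}; g ≡ 0 at y ∈ {3}; common: ∅.
  x = 1: f ≡ 0 at y ∈ {1}; g ≡ 0 at y ∈ {1}; common: {1}.
  x = 2: f ≡ 0 at y ∈ {1}; g ≡ 0 at y ∈ {6}; common: ∅.
  x = 3: f ≡ 0 at y ∈ {1}; g ≡ 0 at y ∈ {4}; common: ∅.
  x = 4: f ≡ 0 at y ∈ {1}; g ≡ 0 at y ∈ {2}; common: ∅.
  x = 5: f ≡ 0 at y ∈ {1}; g ≡ 0 at y ∈ {0}; common: ∅.
  x = 6: f ≡ 0 at y ∈ {1}; g ≡ 0 at y ∈ {5}; common: ∅.
Collecting: common zeros = {(1, 1)}, so the count is 1.
Comparison with the Bézout bound: 1 ≤ 1 = deg(f)·deg(g), as expected for curves with no common component (the bound is attained).


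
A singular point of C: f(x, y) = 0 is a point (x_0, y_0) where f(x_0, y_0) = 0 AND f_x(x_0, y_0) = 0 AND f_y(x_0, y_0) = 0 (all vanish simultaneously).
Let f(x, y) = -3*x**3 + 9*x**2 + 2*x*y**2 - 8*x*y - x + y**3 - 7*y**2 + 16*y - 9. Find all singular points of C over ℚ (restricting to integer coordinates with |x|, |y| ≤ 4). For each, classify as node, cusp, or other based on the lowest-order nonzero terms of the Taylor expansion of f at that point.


Singular points: {(1, 2)}; classification: cusp.

Compute partial derivatives:
  f_x = -9*x**2 + 18*x + 2*y**2 - 8*y - 1.
  f_y = 4*x*y - 8*x + 3*y**2 - 14*y + 16.
Scan x_0 ∈ {−4, ..., 4}. For each x_0, f_y(x_0, y) is a polynomial in y; find its integer roots y ∈ {−4, ..., 4}, then test f_x and f at those candidates.
  x = -4: f_y(-4, y) = 3*y**2 - 30*y + 48; vanishes at y ∈ {2}. (-4, 2): f_x = -225 ≠ 0.
  x = -3: f_y(-3, y) = 3*y**2 - 26*y + 40; vanishes at y ∈ {2}. (-3, 2): f_x = -144 ≠ 0.
  x = -2: f_y(-2, y) = 3*y**2 - 22*y + 32; vanishes at y ∈ {2}. (-2, 2): f_x = -81 ≠ 0.
  x = -1: f_y(-1, y) = 3*y**2 - 18*y + 24; vanishes at y ∈ {2, 4}. (-1, 2): f_x = -36 ≠ 0; (-1, 4): f_x = -28 ≠ 0.
  x = 0: f_y(0, y) = 3*y**2 - 14*y + 16; vanishes at y ∈ {2}. (0, 2): f_x = -9 ≠ 0.
  x = 1: f_y(1, y) = 3*y**2 - 10*y + 8; vanishes at y ∈ {2}. (1, 2): f_x = 0, f = 0 — SINGULAR.
  x = 2: f_y(2, y) = 3*y**2 - 6*y; vanishes at y ∈ {0, 2}. (2, 0): f_x = -1 ≠ 0; (2, 2): f_x = -9 ≠ 0.
  x = 3: f_y(3, y) = 3*y**2 - 2*y - 8; vanishes at y ∈ {2}. (3, 2): f_x = -36 ≠ 0.
  x = 4: f_y(4, y) = 3*y**2 + 2*y - 16; vanishes at y ∈ {2}. (4, 2): f_x = -81 ≠ 0.
Only singular point on the grid: (1, 2).
Classify: substitute x = 1 + u, y = 2 + v and expand: f = -3*u**3 + 2*u*v**2 + v**3 + v**2.
No constant or linear terms (consistent with a singular point). Quadratic part: v**2. Cubic part: -3*u**3 + 2*u*v**2 + v**3.
The quadratic part v**2 is a perfect square, so there is a single (double) tangent line v = 0, i.e. y = 2. Restricting the cubic part to that line (v = 0) leaves -3*u**3 ≠ 0, so f is not divisible by v and the branch is v² ≈ 3*u**3 to lowest order — this is a cusp.
Classification: cusp.


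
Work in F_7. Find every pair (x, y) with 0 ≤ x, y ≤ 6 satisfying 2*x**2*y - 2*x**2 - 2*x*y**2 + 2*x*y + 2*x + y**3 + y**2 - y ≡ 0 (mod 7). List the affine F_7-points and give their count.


Affine F_7-points: {(0, 0), (1, 0), (2, 2), (2, 4), (3, 1), (4, 4), (6, 2)}; count = 7.

For each of the 49 pairs (x, y) ∈ F_7², evaluate f(x, y) mod 7. Record the zeros.
  x = 0: [0↦0, 1↦1, 2↦3, 3↦5, 4↦6, 5↦5, 6↦1]  zeros at y ∈ {0}
  x = 1: [0↦0, 1↦3, 2↦3, 3↦6, 4↦4, 5↦3, 6↦2]  zeros at y ∈ {0}
  x = 2: [0↦3, 1↦5, 2↦0, 3↦1, 4↦0, 5↦3, 6↦2]  zeros at y ∈ {2, 4}
  x = 3: [0↦2, 1↦0, 2↦1, 3↦4, 4↦1, 5↦5, 6↦1]  zeros at y ∈ {1}
  x = 4: [0↦4, 1↦2, 2↦6, 3↦1, 4↦0, 5↦2, 6↦6]  zeros at y ∈ {4}
  x = 5: [0↦2, 1↦4, 2↦1, 3↦6, 4↦4, 5↦1, 6↦3]  zeros at y ∈ ∅
  x = 6: [0↦3, 1↦6, 2↦0, 3↦5, 4↦6, 5↦2, 6↦6]  zeros at y ∈ {2}
Collecting zeros: affine points = {(0, 0), (1, 0), (2, 2), (2, 4), (3, 1), (4, 4), (6, 2)}.
Total count |C(F_7)_aff| = 7.


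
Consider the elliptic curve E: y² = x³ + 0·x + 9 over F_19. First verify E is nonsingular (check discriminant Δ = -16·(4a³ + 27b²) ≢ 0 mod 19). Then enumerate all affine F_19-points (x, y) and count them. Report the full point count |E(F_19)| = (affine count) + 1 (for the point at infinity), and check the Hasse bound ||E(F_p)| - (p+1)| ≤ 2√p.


Affine points = {(0, 3), (0, 16), (2, 6), (2, 13), (3, 6), (3, 13), (4, 4), (4, 15), (5, 1), (5, 18), (6, 4), (6, 15), (9, 4), (9, 15), (14, 6), (14, 13), (16, 1), (16, 18), (17, 1), (17, 18)}; affine count = 20; |E(F_19)| = 21.

Discriminant check: Δ ∝ 4a³ + 27b² = 4·0³ + 27·9² = 4·0 + 27·81 ≡ 2 (mod 19). Nonzero ⇒ E is nonsingular.
For each x ∈ F_19, compute rhs = x³ + 0·x + 9 mod 19, then count y ∈ F_19 with y² ≡ rhs.
  x = 0: rhs = 9, matching y values: 3, 16 (2 points).
  x = 1: rhs = 10, matching y values: none (0 points).
  x = 2: rhs = 17, matching y values: 6, 13 (2 points).
  x = 3: rhs = 17, matching y values: 6, 13 (2 points).
  x = 4: rhs = 16, matching y values: 4, 15 (2 points).
  x = 5: rhs = 1, matching y values: 1, 18 (2 points).
  x = 6: rhs = 16, matching y values: 4, 15 (2 points).
  x = 7: rhs = 10, matching y values: none (0 points).
  x = 8: rhs = 8, matching y values: none (0 points).
  x = 9: rhs = 16, matching y values: 4, 15 (2 points).
  x = 10: rhs = 2, matching y values: none (0 points).
  x = 11: rhs = 10, matching y values: none (0 points).
  x = 12: rhs = 8, matching y values: none (0 points).
  x = 13: rhs = 2, matching y values: none (0 points).
  x = 14: rhs = 17, matching y values: 6, 13 (2 points).
  x = 15: rhs = 2, matching y values: none (0 points).
  x = 16: rhs = 1, matching y values: 1, 18 (2 points).
  x = 17: rhs = 1, matching y values: 1, 18 (2 points).
  x = 18: rhs = 8, matching y values: none (0 points).
Total affine count: 20.
Full point count |E(F_19)| = 20 + 1 = 21.
Hasse bound: |21 − (19+1)| = |1| = 1 ≤ 2√19 ≈ 8.7178 ✓.


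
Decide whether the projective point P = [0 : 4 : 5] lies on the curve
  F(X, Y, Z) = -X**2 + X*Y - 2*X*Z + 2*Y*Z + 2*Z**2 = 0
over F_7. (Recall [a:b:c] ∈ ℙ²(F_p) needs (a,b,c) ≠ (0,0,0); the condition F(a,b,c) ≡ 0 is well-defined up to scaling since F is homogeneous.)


F(0,4,5) ≡ 6 (mod 7); P is NOT on the curve.

Evaluate F(0, 4, 5) term-by-term (mod 7).
  -X**2 ↦ -1·0·1·1 = 0
  X*Y ↦ 1·0·4·1 = 0
  -2*X*Z ↦ -2·0·1·5 = 0
  2*Y*Z ↦ 2·1·4·5 = 40
  2*Z**2 ↦ 2·1·1·25 = 50
Sum: F(0, 4, 5) = (0) + (0) + (0) + (40) + (50) = 90.
Reducing mod 7: 90 ≡ 6 (mod 7).
Since F(a, b, c) ≡ 6 ≠ 0 (mod 7), P does NOT lie on the curve.


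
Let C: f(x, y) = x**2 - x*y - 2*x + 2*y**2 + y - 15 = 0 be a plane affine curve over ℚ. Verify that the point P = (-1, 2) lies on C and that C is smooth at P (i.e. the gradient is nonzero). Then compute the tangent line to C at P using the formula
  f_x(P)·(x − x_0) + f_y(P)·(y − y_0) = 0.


Tangent line at P: -6*x + 10*y - 26 = 0.

Step 1: f(-1, 2) = 0, so P lies on C.
Step 2: partial derivatives
  f_x(x, y) = 2*x - y - 2, f_y(x, y) = -x + 4*y + 1.
  f_x(P) = -6, f_y(P) = 10 (gradient nonzero, so P is smooth).
Step 3: tangent line at P: -6·(x − -1) + 10·(y − 2) = 0.
Expanding: -6*x + 10*y - 26 = 0.


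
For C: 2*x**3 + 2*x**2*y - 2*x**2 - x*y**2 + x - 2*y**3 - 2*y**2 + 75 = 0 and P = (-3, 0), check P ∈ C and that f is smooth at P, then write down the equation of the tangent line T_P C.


Tangent line at P: 67*x + 18*y + 201 = 0.

Step 1: f(-3, 0) = 0, so P lies on C.
Step 2: partial derivatives
  f_x(x, y) = 6*x**2 + 4*x*y - 4*x - y**2 + 1, f_y(x, y) = 2*x**2 - 2*x*y - 6*y**2 - 4*y.
  f_x(P) = 67, f_y(P) = 18 (gradient nonzero, so P is smooth).
Step 3: tangent line at P: 67·(x − -3) + 18·(y − 0) = 0.
Expanding: 67*x + 18*y + 201 = 0.


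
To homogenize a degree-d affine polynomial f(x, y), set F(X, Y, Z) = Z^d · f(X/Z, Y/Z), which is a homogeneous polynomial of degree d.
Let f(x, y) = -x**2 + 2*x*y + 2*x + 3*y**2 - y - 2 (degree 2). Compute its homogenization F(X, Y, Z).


F(X, Y, Z) = -X**2 + 2*X*Y + 2*X*Z + 3*Y**2 - Y*Z - 2*Z**2

deg(f) = 2.
Substitute x = X/Z, y = Y/Z into f, then multiply by Z^2.
  monomial -1·x^2·y^0 ↦ -1·X^2·Y^0·Z^0.
  monomial 2·x^1·y^1 ↦ 2·X^1·Y^1·Z^0.
  monomial 2·x^1·y^0 ↦ 2·X^1·Y^0·Z^1.
  monomial 3·x^0·y^2 ↦ 3·X^0·Y^2·Z^0.
  monomial -1·x^0·y^1 ↦ -1·X^0·Y^1·Z^1.
  monomial -2·x^0·y^0 ↦ -2·X^0·Y^0·Z^2.
Collecting: F(X, Y, Z) = -X**2 + 2*X*Y + 2*X*Z + 3*Y**2 - Y*Z - 2*Z**2.


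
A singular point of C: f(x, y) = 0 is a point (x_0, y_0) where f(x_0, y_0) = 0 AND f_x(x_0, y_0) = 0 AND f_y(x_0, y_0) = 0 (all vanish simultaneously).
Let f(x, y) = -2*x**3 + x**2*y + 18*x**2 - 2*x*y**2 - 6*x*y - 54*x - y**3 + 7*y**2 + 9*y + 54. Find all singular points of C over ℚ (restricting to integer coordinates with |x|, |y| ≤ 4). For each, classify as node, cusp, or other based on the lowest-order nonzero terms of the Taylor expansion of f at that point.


Singular points: {(3, 0)}; classification: cusp.

Compute partial derivatives:
  f_x = -6*x**2 + 2*x*y + 36*x - 2*y**2 - 6*y - 54.
  f_y = x**2 - 4*x*y - 6*x - 3*y**2 + 14*y + 9.
Scan x_0 ∈ {−4, ..., 4}. For each x_0, f_y(x_0, y) is a polynomial in y; find its integer roots y ∈ {−4, ..., 4}, then test f_x and f at those candidates.
  x = -4: f_y(-4, y) = -3*y**2 + 30*y + 49; no integer root y with |y| ≤ 4.
  x = -3: f_y(-3, y) = -3*y**2 + 26*y + 36; no integer root y with |y| ≤ 4.
  x = -2: f_y(-2, y) = -3*y**2 + 22*y + 25; vanishes at y ∈ {-1}. (-2, -1): f_x = -142 ≠ 0.
  x = -1: f_y(-1, y) = -3*y**2 + 18*y + 16; no integer root y with |y| ≤ 4.
  x = 0: f_y(0, y) = -3*y**2 + 14*y + 9; no integer root y with |y| ≤ 4.
  x = 1: f_y(1, y) = -3*y**2 + 10*y + 4; no integer root y with |y| ≤ 4.
  x = 2: f_y(2, y) = -3*y**2 + 6*y + 1; no integer root y with |y| ≤ 4.
  x = 3: f_y(3, y) = -3*y**2 + 2*y; vanishes at y ∈ {0}. (3, 0): f_x = 0, f = 0 — SINGULAR.
  x = 4: f_y(4, y) = -3*y**2 - 2*y + 1; vanishes at y ∈ {-1}. (4, -1): f_x = -10 ≠ 0.
Only singular point on the grid: (3, 0).
Classify: substitute x = 3 + u, y = 0 + v and expand: f = -2*u**3 + u**2*v - 2*u*v**2 - v**3 + v**2.
No constant or linear terms (consistent with a singular point). Quadratic part: v**2. Cubic part: -2*u**3 + u**2*v - 2*u*v**2 - v**3.
The quadratic part v**2 is a perfect square, so there is a single (double) tangent line v = 0, i.e. y = 0. Restricting the cubic part to that line (v = 0) leaves -2*u**3 ≠ 0, so f is not divisible by v and the branch is v² ≈ 2*u**3 to lowest order — this is a cusp.
Classification: cusp.


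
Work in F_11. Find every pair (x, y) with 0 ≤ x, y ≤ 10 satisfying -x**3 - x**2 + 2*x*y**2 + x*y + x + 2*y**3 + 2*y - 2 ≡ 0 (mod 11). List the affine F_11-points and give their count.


Affine F_11-points: {(0, 9), (3, 1), (3, 3), (3, 4), (4, 3), (5, 2), (5, 7), (5, 8), (7, 2), (9, 0), (9, 2), (10, 6)}; count = 12.

For each of the 121 pairs (x, y) ∈ F_11², evaluate f(x, y) mod 11. Record the zeros.
  x = 0: [0↦9, 1↦2, 2↦7, 3↦3, 4↦2, 5↦5, 6↦2, 7↦5, 8↦4, 9↦0, 10↦5]  zeros at y ∈ {9}
  x = 1: [0↦8, 1↦4, 2↦5, 3↦1, 4↦4, 5↦4, 6↦2, 7↦10, 8↦7, 9↦5, 10↦5]  zeros at y ∈ ∅
  x = 2: [0↦10, 1↦9, 2↦6, 3↦2, 4↦9, 5↦6, 6↦5, 7↦7, 8↦2, 9↦2, 10↦8]  zeros at y ∈ ∅
  x = 3: [0↦9, 1↦0, 2↦4, 3↦0, 4↦0, 5↦5, 6↦5, 7↦1, 8↦5, 9↦7, 10↦8]  zeros at y ∈ {1, 3, 4}
  x = 4: [0↦10, 1↦4, 2↦4, 3↦0, 4↦4, 5↦6, 6↦7, 7↦8, 8↦10, 9↦3, 10↦10]  zeros at y ∈ {3}
  x = 5: [0↦7, 1↦4, 2↦0, 3↦7, 4↦4, 5↦3, 6↦5, 7↦0, 8↦0, 9↦6, 10↦8]  zeros at y ∈ {2, 7, 8}
  x = 6: [0↦5, 1↦5, 2↦8, 3↦4, 4↦5, 5↦1, 6↦4, 7↦4, 8↦2, 9↦10, 10↦7]  zeros at y ∈ ∅
  x = 7: [0↦9, 1↦1, 2↦0, 3↦7, 4↦1, 5↦5, 6↦9, 7↦3, 8↦10, 9↦9, 10↦1]  zeros at y ∈ {2}
  x = 8: [0↦2, 1↦8, 2↦3, 3↦10, 4↦8, 5↦9, 6↦3, 7↦2, 8↦7, 9↦8, 10↦6]  zeros at y ∈ ∅
  x = 9: [0↦0, 1↦9, 2↦0, 3↦7, 4↦9, 5↦7, 6↦2, 7↦6, 8↦9, 9↦1, 10↦5]  zeros at y ∈ {0, 2}
  x = 10: [0↦8, 1↦9, 2↦7, 3↦3, 4↦9, 5↦4, 6↦0, 7↦9, 8↦10, 9↦4, 10↦3]  zeros at y ∈ {6}
Collecting zeros: affine points = {(0, 9), (3, 1), (3, 3), (3, 4), (4, 3), (5, 2), (5, 7), (5, 8), (7, 2), (9, 0), (9, 2), (10, 6)}.
Total count |C(F_11)_aff| = 12.


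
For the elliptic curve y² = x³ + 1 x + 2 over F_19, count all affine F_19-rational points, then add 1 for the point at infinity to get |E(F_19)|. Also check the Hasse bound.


Affine points = {(1, 2), (1, 17), (8, 3), (8, 16), (10, 9), (10, 10), (14, 9), (14, 10), (17, 7), (17, 12), (18, 0)}; affine count = 11; |E(F_19)| = 12.

Discriminant check: Δ ∝ 4a³ + 27b² = 4·1³ + 27·2² = 4·1 + 27·4 ≡ 17 (mod 19). Nonzero ⇒ E is nonsingular.
For each x ∈ F_19, compute rhs = x³ + 1·x + 2 mod 19, then count y ∈ F_19 with y² ≡ rhs.
  x = 0: rhs = 2, matching y values: none (0 points).
  x = 1: rhs = 4, matching y values: 2, 17 (2 points).
  x = 2: rhs = 12, matching y values: none (0 points).
  x = 3: rhs = 13, matching y values: none (0 points).
  x = 4: rhs = 13, matching y values: none (0 points).
  x = 5: rhs = 18, matching y values: none (0 points).
  x = 6: rhs = 15, matching y values: none (0 points).
  x = 7: rhs = 10, matching y values: none (0 points).
  x = 8: rhs = 9, matching y values: 3, 16 (2 points).
  x = 9: rhs = 18, matching y values: none (0 points).
  x = 10: rhs = 5, matching y values: 9, 10 (2 points).
  x = 11: rhs = 14, matching y values: none (0 points).
  x = 12: rhs = 13, matching y values: none (0 points).
  x = 13: rhs = 8, matching y values: none (0 points).
  x = 14: rhs = 5, matching y values: 9, 10 (2 points).
  x = 15: rhs = 10, matching y values: none (0 points).
  x = 16: rhs = 10, matching y values: none (0 points).
  x = 17: rhs = 11, matching y values: 7, 12 (2 points).
  x = 18: rhs = 0, matching y values: 0 (1 points).
Total affine count: 11.
Full point count |E(F_19)| = 11 + 1 = 12.
Hasse bound: |12 − (19+1)| = |-8| = 8 ≤ 2√19 ≈ 8.7178 ✓.


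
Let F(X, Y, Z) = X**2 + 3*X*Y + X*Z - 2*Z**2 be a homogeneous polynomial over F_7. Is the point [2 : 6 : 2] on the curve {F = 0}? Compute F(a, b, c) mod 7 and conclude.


F(2,6,2) ≡ 1 (mod 7); P is NOT on the curve.

Evaluate F(2, 6, 2) term-by-term (mod 7).
  X**2 ↦ 1·4·1·1 = 4
  3*X*Y ↦ 3·2·6·1 = 36
  X*Z ↦ 1·2·1·2 = 4
  -2*Z**2 ↦ -2·1·1·4 = -8
Sum: F(2, 6, 2) = (4) + (36) + (4) + (-8) = 36.
Reducing mod 7: 36 ≡ 1 (mod 7).
Since F(a, b, c) ≡ 1 ≠ 0 (mod 7), P does NOT lie on the curve.


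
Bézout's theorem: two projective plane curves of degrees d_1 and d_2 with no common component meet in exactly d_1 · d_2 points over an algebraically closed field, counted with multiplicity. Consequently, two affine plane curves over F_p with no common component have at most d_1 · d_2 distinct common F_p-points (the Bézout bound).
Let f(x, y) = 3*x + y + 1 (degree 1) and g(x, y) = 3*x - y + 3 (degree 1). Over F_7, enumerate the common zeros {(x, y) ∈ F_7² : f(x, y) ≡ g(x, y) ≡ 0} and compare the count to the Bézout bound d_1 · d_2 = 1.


Common zeros: {(4, 1)}; count = 1; Bézout bound = 1.

deg(f) = 1, deg(g) = 1, so Bézout bound = 1.
Scan x ∈ F_7. For each x, list the y ∈ F_7 with f(x, y) ≡ 0 and those with g(x, y) ≡ 0 (mod 7); the common zeros in that column are the intersection.
  x = 0: f ≡ 0 at y ∈ {6}; g ≡ 0 at y ∈ {3}; common: ∅.
  x = 1: f ≡ 0 at y ∈ {3}; g ≡ 0 at y ∈ {6}; common: ∅.
  x = 2: f ≡ 0 at y ∈ {0}; g ≡ 0 at y ∈ {2}; common: ∅.
  x = 3: f ≡ 0 at y ∈ {4}; g ≡ 0 at y ∈ {5}; common: ∅.
  x = 4: f ≡ 0 at y ∈ {1}; g ≡ 0 at y ∈ {1}; common: {1}.
  x = 5: f ≡ 0 at y ∈ {5}; g ≡ 0 at y ∈ {4}; common: ∅.
  x = 6: f ≡ 0 at y ∈ {2}; g ≡ 0 at y ∈ {0}; common: ∅.
Collecting: common zeros = {(4, 1)}, so the count is 1.
Comparison with the Bézout bound: 1 ≤ 1 = deg(f)·deg(g), as expected for curves with no common component (the bound is attained).


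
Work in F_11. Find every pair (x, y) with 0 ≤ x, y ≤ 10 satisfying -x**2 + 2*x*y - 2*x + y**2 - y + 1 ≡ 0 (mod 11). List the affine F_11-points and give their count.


Affine F_11-points: {(1, 1), (1, 9), (2, 3), (2, 5), (3, 2), (3, 4), (4, 6), (4, 9), (6, 5), (6, 6), (10, 1), (10, 2)}; count = 12.

For each of the 121 pairs (x, y) ∈ F_11², evaluate f(x, y) mod 11. Record the zeros.
  x = 0: [0↦1, 1↦1, 2↦3, 3↦7, 4↦2, 5↦10, 6↦9, 7↦10, 8↦2, 9↦7, 10↦3]  zeros at y ∈ ∅
  x = 1: [0↦9, 1↦0, 2↦4, 3↦10, 4↦7, 5↦6, 6↦7, 7↦10, 8↦4, 9↦0, 10↦9]  zeros at y ∈ {1, 9}
  x = 2: [0↦4, 1↦8, 2↦3, 3↦0, 4↦10, 5↦0, 6↦3, 7↦8, 8↦4, 9↦2, 10↦2]  zeros at y ∈ {3, 5}
  x = 3: [0↦8, 1↦3, 2↦0, 3↦10, 4↦0, 5↦3, 6↦8, 7↦4, 8↦2, 9↦2, 10↦4]  zeros at y ∈ {2, 4}
  x = 4: [0↦10, 1↦7, 2↦6, 3↦7, 4↦10, 5↦4, 6↦0, 7↦9, 8↦9, 9↦0, 10↦4]  zeros at y ∈ {6, 9}
  x = 5: [0↦10, 1↦9, 2↦10, 3↦2, 4↦7, 5↦3, 6↦1, 7↦1, 8↦3, 9↦7, 10↦2]  zeros at y ∈ ∅
  x = 6: [0↦8, 1↦9, 2↦1, 3↦6, 4↦2, 5↦0, 6↦0, 7↦2, 8↦6, 9↦1, 10↦9]  zeros at y ∈ {5, 6}
  x = 7: [0↦4, 1↦7, 2↦1, 3↦8, 4↦6, 5↦6, 6↦8, 7↦1, 8↦7, 9↦4, 10↦3]  zeros at y ∈ ∅
  x = 8: [0↦9, 1↦3, 2↦10, 3↦8, 4↦8, 5↦10, 6↦3, 7↦9, 8↦6, 9↦5, 10↦6]  zeros at y ∈ ∅
  x = 9: [0↦1, 1↦8, 2↦6, 3↦6, 4↦8, 5↦1, 6↦7, 7↦4, 8↦3, 9↦4, 10↦7]  zeros at y ∈ ∅
  x = 10: [0↦2, 1↦0, 2↦0, 3↦2, 4↦6, 5↦1, 6↦9, 7↦8, 8↦9, 9↦1, 10↦6]  zeros at y ∈ {1, 2}
Collecting zeros: affine points = {(1, 1), (1, 9), (2, 3), (2, 5), (3, 2), (3, 4), (4, 6), (4, 9), (6, 5), (6, 6), (10, 1), (10, 2)}.
Total count |C(F_11)_aff| = 12.


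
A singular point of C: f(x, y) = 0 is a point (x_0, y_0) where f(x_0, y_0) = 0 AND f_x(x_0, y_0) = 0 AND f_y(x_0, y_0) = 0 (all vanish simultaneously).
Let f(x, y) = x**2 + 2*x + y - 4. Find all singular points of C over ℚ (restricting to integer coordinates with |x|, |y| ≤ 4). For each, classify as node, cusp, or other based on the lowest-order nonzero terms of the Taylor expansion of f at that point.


No singular points in the scanned grid; C is smooth there.

Compute partial derivatives:
  f_x = 2*x + 2.
  f_y = 1.
f_y = 1 is a nonzero constant, so f_y never vanishes: no point (x, y) can satisfy f = f_x = f_y = 0. In particular no (x, y) ∈ {−4, ..., 4}² is singular; the curve is smooth.


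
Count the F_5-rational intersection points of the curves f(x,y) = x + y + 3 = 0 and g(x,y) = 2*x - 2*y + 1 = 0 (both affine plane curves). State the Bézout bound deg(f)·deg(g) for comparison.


Common zeros: {(2, 0)}; count = 1; Bézout bound = 1.

deg(f) = 1, deg(g) = 1, so Bézout bound = 1.
Scan x ∈ F_5. For each x, list the y ∈ F_5 with f(x, y) ≡ 0 and those with g(x, y) ≡ 0 (mod 5); the common zeros in that column are the intersection.
  x = 0: f ≡ 0 at y ∈ {2}; g ≡ 0 at y ∈ {3}; common: ∅.
  x = 1: f ≡ 0 at y ∈ {1}; g ≡ 0 at y ∈ {4}; common: ∅.
  x = 2: f ≡ 0 at y ∈ {0}; g ≡ 0 at y ∈ {0}; common: {0}.
  x = 3: f ≡ 0 at y ∈ {4}; g ≡ 0 at y ∈ {1}; common: ∅.
  x = 4: f ≡ 0 at y ∈ {3}; g ≡ 0 at y ∈ {2}; common: ∅.
Collecting: common zeros = {(2, 0)}, so the count is 1.
Comparison with the Bézout bound: 1 ≤ 1 = deg(f)·deg(g), as expected for curves with no common component (the bound is attained).


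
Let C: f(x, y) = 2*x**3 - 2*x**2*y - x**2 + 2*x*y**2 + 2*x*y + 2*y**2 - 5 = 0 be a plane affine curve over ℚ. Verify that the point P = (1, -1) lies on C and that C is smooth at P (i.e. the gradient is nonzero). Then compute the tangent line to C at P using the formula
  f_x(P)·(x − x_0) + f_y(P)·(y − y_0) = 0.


Tangent line at P: 8*x - 8*y - 16 = 0.

Step 1: f(1, -1) = 0, so P lies on C.
Step 2: partial derivatives
  f_x(x, y) = 6*x**2 - 4*x*y - 2*x + 2*y**2 + 2*y, f_y(x, y) = -2*x**2 + 4*x*y + 2*x + 4*y.
  f_x(P) = 8, f_y(P) = -8 (gradient nonzero, so P is smooth).
Step 3: tangent line at P: 8·(x − 1) + -8·(y − -1) = 0.
Expanding: 8*x - 8*y - 16 = 0.


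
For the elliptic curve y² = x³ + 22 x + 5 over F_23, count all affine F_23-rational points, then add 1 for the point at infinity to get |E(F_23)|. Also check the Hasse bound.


Affine points = {(3, 11), (3, 12), (6, 10), (6, 13), (8, 7), (8, 16), (9, 9), (9, 14), (10, 11), (10, 12), (13, 2), (13, 21), (17, 5), (17, 18), (18, 0), (20, 2), (20, 21)}; affine count = 17; |E(F_23)| = 18.

Discriminant check: Δ ∝ 4a³ + 27b² = 4·22³ + 27·5² = 4·10648 + 27·25 ≡ 4 (mod 23). Nonzero ⇒ E is nonsingular.
For each x ∈ F_23, compute rhs = x³ + 22·x + 5 mod 23, then count y ∈ F_23 with y² ≡ rhs.
  x = 0: rhs = 5, matching y values: none (0 points).
  x = 1: rhs = 5, matching y values: none (0 points).
  x = 2: rhs = 11, matching y values: none (0 points).
  x = 3: rhs = 6, matching y values: 11, 12 (2 points).
  x = 4: rhs = 19, matching y values: none (0 points).
  x = 5: rhs = 10, matching y values: none (0 points).
  x = 6: rhs = 8, matching y values: 10, 13 (2 points).
  x = 7: rhs = 19, matching y values: none (0 points).
  x = 8: rhs = 3, matching y values: 7, 16 (2 points).
  x = 9: rhs = 12, matching y values: 9, 14 (2 points).
  x = 10: rhs = 6, matching y values: 11, 12 (2 points).
  x = 11: rhs = 14, matching y values: none (0 points).
  x = 12: rhs = 19, matching y values: none (0 points).
  x = 13: rhs = 4, matching y values: 2, 21 (2 points).
  x = 14: rhs = 21, matching y values: none (0 points).
  x = 15: rhs = 7, matching y values: none (0 points).
  x = 16: rhs = 14, matching y values: none (0 points).
  x = 17: rhs = 2, matching y values: 5, 18 (2 points).
  x = 18: rhs = 0, matching y values: 0 (1 points).
  x = 19: rhs = 14, matching y values: none (0 points).
  x = 20: rhs = 4, matching y values: 2, 21 (2 points).
  x = 21: rhs = 22, matching y values: none (0 points).
  x = 22: rhs = 5, matching y values: none (0 points).
Total affine count: 17.
Full point count |E(F_23)| = 17 + 1 = 18.
Hasse bound: |18 − (23+1)| = |-6| = 6 ≤ 2√23 ≈ 9.5917 ✓.


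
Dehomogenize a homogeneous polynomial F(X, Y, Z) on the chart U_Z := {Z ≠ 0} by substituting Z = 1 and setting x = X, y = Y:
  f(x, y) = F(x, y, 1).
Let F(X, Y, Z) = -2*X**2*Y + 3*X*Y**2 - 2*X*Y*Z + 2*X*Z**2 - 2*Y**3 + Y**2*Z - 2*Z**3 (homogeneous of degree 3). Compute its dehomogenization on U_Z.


f(x, y) = -2*x**2*y + 3*x*y**2 - 2*x*y + 2*x - 2*y**3 + y**2 - 2

On U_Z we set Z = 1. Each monomial c·X^i·Y^j·Z^k in F becomes c·x^i·y^j·1^k = c·x^i·y^j.
Substituting Z = 1: F(X, Y, 1) = -2*x**2*y + 3*x*y**2 - 2*x*y + 2*x - 2*y**3 + y**2 - 2.
Note: deg(f) ≤ deg(F) = 3; strict inequality happens when F is divisible by Z (lost terms).


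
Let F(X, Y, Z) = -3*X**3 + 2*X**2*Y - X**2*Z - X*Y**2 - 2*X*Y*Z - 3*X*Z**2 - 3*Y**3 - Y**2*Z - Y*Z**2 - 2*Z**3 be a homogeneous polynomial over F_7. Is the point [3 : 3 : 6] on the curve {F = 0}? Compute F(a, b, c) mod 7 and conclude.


F(3,3,6) ≡ 3 (mod 7); P is NOT on the curve.

Evaluate F(3, 3, 6) term-by-term (mod 7).
  -3*X**3 ↦ -3·27·1·1 = -81
  2*X**2*Y ↦ 2·9·3·1 = 54
  -X**2*Z ↦ -1·9·1·6 = -54
  -X*Y**2 ↦ -1·3·9·1 = -27
  -2*X*Y*Z ↦ -2·3·3·6 = -108
  -3*X*Z**2 ↦ -3·3·1·36 = -324
  -3*Y**3 ↦ -3·1·27·1 = -81
  -Y**2*Z ↦ -1·1·9·6 = -54
  -Y*Z**2 ↦ -1·1·3·36 = -108
  -2*Z**3 ↦ -2·1·1·216 = -432
Sum: F(3, 3, 6) = (-81) + (54) + (-54) + (-27) + (-108) + (-324) + (-81) + (-54) + (-108) + (-432) = -1215.
Reducing mod 7: -1215 ≡ 3 (mod 7).
Since F(a, b, c) ≡ 3 ≠ 0 (mod 7), P does NOT lie on the curve.


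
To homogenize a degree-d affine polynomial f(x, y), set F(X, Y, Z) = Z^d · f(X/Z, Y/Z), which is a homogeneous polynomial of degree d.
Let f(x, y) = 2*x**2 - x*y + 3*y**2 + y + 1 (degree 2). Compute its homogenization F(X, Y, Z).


F(X, Y, Z) = 2*X**2 - X*Y + 3*Y**2 + Y*Z + Z**2

deg(f) = 2.
Substitute x = X/Z, y = Y/Z into f, then multiply by Z^2.
  monomial 2·x^2·y^0 ↦ 2·X^2·Y^0·Z^0.
  monomial -1·x^1·y^1 ↦ -1·X^1·Y^1·Z^0.
  monomial 3·x^0·y^2 ↦ 3·X^0·Y^2·Z^0.
  monomial 1·x^0·y^1 ↦ 1·X^0·Y^1·Z^1.
  monomial 1·x^0·y^0 ↦ 1·X^0·Y^0·Z^2.
Collecting: F(X, Y, Z) = 2*X**2 - X*Y + 3*Y**2 + Y*Z + Z**2.


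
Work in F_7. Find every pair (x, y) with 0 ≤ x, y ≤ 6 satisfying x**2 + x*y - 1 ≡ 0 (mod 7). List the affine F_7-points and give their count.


Affine F_7-points: {(1, 0), (2, 2), (3, 2), (4, 5), (5, 5), (6, 0)}; count = 6.

For each of the 49 pairs (x, y) ∈ F_7², evaluate f(x, y) mod 7. Record the zeros.
  x = 0: [0↦6, 1↦6, 2↦6, 3↦6, 4↦6, 5↦6, 6↦6]  zeros at y ∈ ∅
  x = 1: [0↦0, 1↦1, 2↦2, 3↦3, 4↦4, 5↦5, 6↦6]  zeros at y ∈ {0}
  x = 2: [0↦3, 1↦5, 2↦0, 3↦2, 4↦4, 5↦6, 6↦1]  zeros at y ∈ {2}
  x = 3: [0↦1, 1↦4, 2↦0, 3↦3, 4↦6, 5↦2, 6↦5]  zeros at y ∈ {2}
  x = 4: [0↦1, 1↦5, 2↦2, 3↦6, 4↦3, 5↦0, 6↦4]  zeros at y ∈ {5}
  x = 5: [0↦3, 1↦1, 2↦6, 3↦4, 4↦2, 5↦0, 6↦5]  zeros at y ∈ {5}
  x = 6: [0↦0, 1↦6, 2↦5, 3↦4, 4↦3, 5↦2, 6↦1]  zeros at y ∈ {0}
Collecting zeros: affine points = {(1, 0), (2, 2), (3, 2), (4, 5), (5, 5), (6, 0)}.
Total count |C(F_7)_aff| = 6.


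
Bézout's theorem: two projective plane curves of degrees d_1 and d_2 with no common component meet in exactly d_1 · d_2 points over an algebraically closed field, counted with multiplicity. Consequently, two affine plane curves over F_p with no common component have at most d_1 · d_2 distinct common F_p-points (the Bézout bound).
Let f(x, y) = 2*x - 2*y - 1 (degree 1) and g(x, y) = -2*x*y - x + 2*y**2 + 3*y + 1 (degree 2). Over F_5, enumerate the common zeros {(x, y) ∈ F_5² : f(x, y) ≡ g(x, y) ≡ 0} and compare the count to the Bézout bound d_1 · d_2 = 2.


Common zeros: {(0, 2)}; count = 1; Bézout bound = 2.

deg(f) = 1, deg(g) = 2, so Bézout bound = 2.
Scan x ∈ F_5. For each x, list the y ∈ F_5 with f(x, y) ≡ 0 and those with g(x, y) ≡ 0 (mod 5); the common zeros in that column are the intersection.
  x = 0: f ≡ 0 at y ∈ {2}; g ≡ 0 at y ∈ {2, 4}; common: {2}.
  x = 1: f ≡ 0 at y ∈ {3}; g ≡ 0 at y ∈ {0, 2}; common: ∅.
  x = 2: f ≡ 0 at y ∈ {4}; g ≡ 0 at y ∈ {1, 2}; common: ∅.
  x = 3: f ≡ 0 at y ∈ {0}; g ≡ 0 at y ∈ {2}; common: ∅.
  x = 4: f ≡ 0 at y ∈ {1}; g ≡ 0 at y ∈ {2, 3}; common: ∅.
Collecting: common zeros = {(0, 2)}, so the count is 1.
Comparison with the Bézout bound: 1 ≤ 2 = deg(f)·deg(g), as expected for curves with no common component (the affine F_5-count falls short of the bound because intersections may lie at infinity, over extension fields, or carry multiplicity).


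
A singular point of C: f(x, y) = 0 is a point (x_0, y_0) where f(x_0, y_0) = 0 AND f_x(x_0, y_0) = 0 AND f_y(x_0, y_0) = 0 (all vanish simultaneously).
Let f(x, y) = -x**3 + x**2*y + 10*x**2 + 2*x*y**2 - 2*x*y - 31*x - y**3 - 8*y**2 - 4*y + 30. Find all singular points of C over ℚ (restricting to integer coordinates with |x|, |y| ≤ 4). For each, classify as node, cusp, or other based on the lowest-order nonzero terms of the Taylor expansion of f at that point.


Singular points: {(3, -1)}; classification: cusp.

Compute partial derivatives:
  f_x = -3*x**2 + 2*x*y + 20*x + 2*y**2 - 2*y - 31.
  f_y = x**2 + 4*x*y - 2*x - 3*y**2 - 16*y - 4.
Scan x_0 ∈ {−4, ..., 4}. For each x_0, f_y(x_0, y) is a polynomial in y; find its integer roots y ∈ {−4, ..., 4}, then test f_x and f at those candidates.
  x = -4: f_y(-4, y) = -3*y**2 - 32*y + 20; no integer root y with |y| ≤ 4.
  x = -3: f_y(-3, y) = -3*y**2 - 28*y + 11; no integer root y with |y| ≤ 4.
  x = -2: f_y(-2, y) = -3*y**2 - 24*y + 4; no integer root y with |y| ≤ 4.
  x = -1: f_y(-1, y) = -3*y**2 - 20*y - 1; no integer root y with |y| ≤ 4.
  x = 0: f_y(0, y) = -3*y**2 - 16*y - 4; no integer root y with |y| ≤ 4.
  x = 1: f_y(1, y) = -3*y**2 - 12*y - 5; no integer root y with |y| ≤ 4.
  x = 2: f_y(2, y) = -3*y**2 - 8*y - 4; vanishes at y ∈ {-2}. (2, -2): f_x = 1 ≠ 0.
  x = 3: f_y(3, y) = -3*y**2 - 4*y - 1; vanishes at y ∈ {-1}. (3, -1): f_x = 0, f = 0 — SINGULAR.
  x = 4: f_y(4, y) = 4 - 3*y**2; no integer root y with |y| ≤ 4.
Only singular point on the grid: (3, -1).
Classify: substitute x = 3 + u, y = -1 + v and expand: f = -u**3 + u**2*v + 2*u*v**2 - v**3 + v**2.
No constant or linear terms (consistent with a singular point). Quadratic part: v**2. Cubic part: -u**3 + u**2*v + 2*u*v**2 - v**3.
The quadratic part v**2 is a perfect square, so there is a single (double) tangent line v = 0, i.e. y = -1. Restricting the cubic part to that line (v = 0) leaves -u**3 ≠ 0, so f is not divisible by v and the branch is v² ≈ u**3 to lowest order — this is a cusp.
Classification: cusp.


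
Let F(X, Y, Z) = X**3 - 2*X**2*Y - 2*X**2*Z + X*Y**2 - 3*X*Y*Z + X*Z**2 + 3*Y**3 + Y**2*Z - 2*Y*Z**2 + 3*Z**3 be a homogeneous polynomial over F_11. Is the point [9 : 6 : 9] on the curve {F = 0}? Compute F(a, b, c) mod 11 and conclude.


F(9,6,9) ≡ 4 (mod 11); P is NOT on the curve.

Evaluate F(9, 6, 9) term-by-term (mod 11).
  X**3 ↦ 1·729·1·1 = 729
  -2*X**2*Y ↦ -2·81·6·1 = -972
  -2*X**2*Z ↦ -2·81·1·9 = -1458
  X*Y**2 ↦ 1·9·36·1 = 324
  -3*X*Y*Z ↦ -3·9·6·9 = -1458
  X*Z**2 ↦ 1·9·1·81 = 729
  3*Y**3 ↦ 3·1·216·1 = 648
  Y**2*Z ↦ 1·1·36·9 = 324
  -2*Y*Z**2 ↦ -2·1·6·81 = -972
  3*Z**3 ↦ 3·1·1·729 = 2187
Sum: F(9, 6, 9) = (729) + (-972) + (-1458) + (324) + (-1458) + (729) + (648) + (324) + (-972) + (2187) = 81.
Reducing mod 11: 81 ≡ 4 (mod 11).
Since F(a, b, c) ≡ 4 ≠ 0 (mod 11), P does NOT lie on the curve.


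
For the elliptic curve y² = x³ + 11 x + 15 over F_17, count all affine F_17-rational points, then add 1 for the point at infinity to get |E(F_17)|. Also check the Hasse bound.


Affine points = {(0, 7), (0, 10), (4, 2), (4, 15), (5, 5), (5, 12), (6, 5), (6, 12), (13, 3), (13, 14), (15, 6), (15, 11)}; affine count = 12; |E(F_17)| = 13.

Discriminant check: Δ ∝ 4a³ + 27b² = 4·11³ + 27·15² = 4·1331 + 27·225 ≡ 9 (mod 17). Nonzero ⇒ E is nonsingular.
For each x ∈ F_17, compute rhs = x³ + 11·x + 15 mod 17, then count y ∈ F_17 with y² ≡ rhs.
  x = 0: rhs = 15, matching y values: 7, 10 (2 points).
  x = 1: rhs = 10, matching y values: none (0 points).
  x = 2: rhs = 11, matching y values: none (0 points).
  x = 3: rhs = 7, matching y values: none (0 points).
  x = 4: rhs = 4, matching y values: 2, 15 (2 points).
  x = 5: rhs = 8, matching y values: 5, 12 (2 points).
  x = 6: rhs = 8, matching y values: 5, 12 (2 points).
  x = 7: rhs = 10, matching y values: none (0 points).
  x = 8: rhs = 3, matching y values: none (0 points).
  x = 9: rhs = 10, matching y values: none (0 points).
  x = 10: rhs = 3, matching y values: none (0 points).
  x = 11: rhs = 5, matching y values: none (0 points).
  x = 12: rhs = 5, matching y values: none (0 points).
  x = 13: rhs = 9, matching y values: 3, 14 (2 points).
  x = 14: rhs = 6, matching y values: none (0 points).
  x = 15: rhs = 2, matching y values: 6, 11 (2 points).
  x = 16: rhs = 3, matching y values: none (0 points).
Total affine count: 12.
Full point count |E(F_17)| = 12 + 1 = 13.
Hasse bound: |13 − (17+1)| = |-5| = 5 ≤ 2√17 ≈ 8.2462 ✓.


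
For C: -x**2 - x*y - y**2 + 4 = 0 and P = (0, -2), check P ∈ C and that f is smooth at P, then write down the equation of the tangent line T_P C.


Tangent line at P: 2*x + 4*y + 8 = 0.

Step 1: f(0, -2) = 0, so P lies on C.
Step 2: partial derivatives
  f_x(x, y) = -2*x - y, f_y(x, y) = -x - 2*y.
  f_x(P) = 2, f_y(P) = 4 (gradient nonzero, so P is smooth).
Step 3: tangent line at P: 2·(x − 0) + 4·(y − -2) = 0.
Expanding: 2*x + 4*y + 8 = 0.


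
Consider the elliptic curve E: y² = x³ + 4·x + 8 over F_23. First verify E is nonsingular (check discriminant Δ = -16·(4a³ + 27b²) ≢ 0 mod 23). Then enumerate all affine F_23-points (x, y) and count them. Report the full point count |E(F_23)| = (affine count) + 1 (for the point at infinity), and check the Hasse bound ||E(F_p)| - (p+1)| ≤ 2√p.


Affine points = {(0, 10), (0, 13), (1, 6), (1, 17), (2, 1), (2, 22), (3, 1), (3, 22), (6, 8), (6, 15), (8, 0), (10, 6), (10, 17), (11, 7), (11, 16), (12, 6), (12, 17), (13, 7), (13, 16), (14, 5), (14, 18), (15, 4), (15, 19), (18, 1), (18, 22), (22, 7), (22, 16)}; affine count = 27; |E(F_23)| = 28.

Discriminant check: Δ ∝ 4a³ + 27b² = 4·4³ + 27·8² = 4·64 + 27·64 ≡ 6 (mod 23). Nonzero ⇒ E is nonsingular.
For each x ∈ F_23, compute rhs = x³ + 4·x + 8 mod 23, then count y ∈ F_23 with y² ≡ rhs.
  x = 0: rhs = 8, matching y values: 10, 13 (2 points).
  x = 1: rhs = 13, matching y values: 6, 17 (2 points).
  x = 2: rhs = 1, matching y values: 1, 22 (2 points).
  x = 3: rhs = 1, matching y values: 1, 22 (2 points).
  x = 4: rhs = 19, matching y values: none (0 points).
  x = 5: rhs = 15, matching y values: none (0 points).
  x = 6: rhs = 18, matching y values: 8, 15 (2 points).
  x = 7: rhs = 11, matching y values: none (0 points).
  x = 8: rhs = 0, matching y values: 0 (1 points).
  x = 9: rhs = 14, matching y values: none (0 points).
  x = 10: rhs = 13, matching y values: 6, 17 (2 points).
  x = 11: rhs = 3, matching y values: 7, 16 (2 points).
  x = 12: rhs = 13, matching y values: 6, 17 (2 points).
  x = 13: rhs = 3, matching y values: 7, 16 (2 points).
  x = 14: rhs = 2, matching y values: 5, 18 (2 points).
  x = 15: rhs = 16, matching y values: 4, 19 (2 points).
  x = 16: rhs = 5, matching y values: none (0 points).
  x = 17: rhs = 21, matching y values: none (0 points).
  x = 18: rhs = 1, matching y values: 1, 22 (2 points).
  x = 19: rhs = 20, matching y values: none (0 points).
  x = 20: rhs = 15, matching y values: none (0 points).
  x = 21: rhs = 15, matching y values: none (0 points).
  x = 22: rhs = 3, matching y values: 7, 16 (2 points).
Total affine count: 27.
Full point count |E(F_23)| = 27 + 1 = 28.
Hasse bound: |28 − (23+1)| = |4| = 4 ≤ 2√23 ≈ 9.5917 ✓.


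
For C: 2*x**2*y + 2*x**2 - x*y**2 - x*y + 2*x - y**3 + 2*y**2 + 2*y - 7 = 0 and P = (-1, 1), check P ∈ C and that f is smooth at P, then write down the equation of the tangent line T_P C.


Tangent line at P: -8*x + 8*y - 16 = 0.

Step 1: f(-1, 1) = 0, so P lies on C.
Step 2: partial derivatives
  f_x(x, y) = 4*x*y + 4*x - y**2 - y + 2, f_y(x, y) = 2*x**2 - 2*x*y - x - 3*y**2 + 4*y + 2.
  f_x(P) = -8, f_y(P) = 8 (gradient nonzero, so P is smooth).
Step 3: tangent line at P: -8·(x − -1) + 8·(y − 1) = 0.
Expanding: -8*x + 8*y - 16 = 0.


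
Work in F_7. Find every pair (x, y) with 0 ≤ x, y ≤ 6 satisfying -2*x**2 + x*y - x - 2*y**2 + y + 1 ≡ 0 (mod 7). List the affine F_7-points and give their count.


Affine F_7-points: {(0, 1), (0, 3), (1, 3), (1, 5), (2, 6), (4, 0), (4, 6), (6, 0)}; count = 8.

For each of the 49 pairs (x, y) ∈ F_7², evaluate f(x, y) mod 7. Record the zeros.
  x = 0: [0↦1, 1↦0, 2↦2, 3↦0, 4↦1, 5↦5, 6↦5]  zeros at y ∈ {1, 3}
  x = 1: [0↦5, 1↦5, 2↦1, 3↦0, 4↦2, 5↦0, 6↦1]  zeros at y ∈ {3, 5}
  x = 2: [0↦5, 1↦6, 2↦3, 3↦3, 4↦6, 5↦5, 6↦0]  zeros at y ∈ {6}
  x = 3: [0↦1, 1↦3, 2↦1, 3↦2, 4↦6, 5↦6, 6↦2]  zeros at y ∈ ∅
  x = 4: [0↦0, 1↦3, 2↦2, 3↦4, 4↦2, 5↦3, 6↦0]  zeros at y ∈ {0, 6}
  x = 5: [0↦2, 1↦6, 2↦6, 3↦2, 4↦1, 5↦3, 6↦1]  zeros at y ∈ ∅
  x = 6: [0↦0, 1↦5, 2↦6, 3↦3, 4↦3, 5↦6, 6↦5]  zeros at y ∈ {0}
Collecting zeros: affine points = {(0, 1), (0, 3), (1, 3), (1, 5), (2, 6), (4, 0), (4, 6), (6, 0)}.
Total count |C(F_7)_aff| = 8.


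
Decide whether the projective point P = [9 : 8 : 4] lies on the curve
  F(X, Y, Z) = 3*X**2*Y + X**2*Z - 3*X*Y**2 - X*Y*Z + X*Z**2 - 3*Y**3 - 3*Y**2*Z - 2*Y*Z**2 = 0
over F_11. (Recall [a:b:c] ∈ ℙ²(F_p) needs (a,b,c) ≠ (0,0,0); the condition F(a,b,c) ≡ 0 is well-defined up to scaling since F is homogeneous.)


F(9,8,4) ≡ 3 (mod 11); P is NOT on the curve.

Evaluate F(9, 8, 4) term-by-term (mod 11).
  3*X**2*Y ↦ 3·81·8·1 = 1944
  X**2*Z ↦ 1·81·1·4 = 324
  -3*X*Y**2 ↦ -3·9·64·1 = -1728
  -X*Y*Z ↦ -1·9·8·4 = -288
  X*Z**2 ↦ 1·9·1·16 = 144
  -3*Y**3 ↦ -3·1·512·1 = -1536
  -3*Y**2*Z ↦ -3·1·64·4 = -768
  -2*Y*Z**2 ↦ -2·1·8·16 = -256
Sum: F(9, 8, 4) = (1944) + (324) + (-1728) + (-288) + (144) + (-1536) + (-768) + (-256) = -2164.
Reducing mod 11: -2164 ≡ 3 (mod 11).
Since F(a, b, c) ≡ 3 ≠ 0 (mod 11), P does NOT lie on the curve.


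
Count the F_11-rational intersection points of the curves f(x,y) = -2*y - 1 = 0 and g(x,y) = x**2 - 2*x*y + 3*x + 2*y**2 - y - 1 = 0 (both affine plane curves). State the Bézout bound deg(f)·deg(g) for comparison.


Common zeros: {(0, 5), (7, 5)}; count = 2; Bézout bound = 2.

deg(f) = 1, deg(g) = 2, so Bézout bound = 2.
Scan x ∈ F_11. For each x, list the y ∈ F_11 with f(x, y) ≡ 0 and those with g(x, y) ≡ 0 (mod 11); the common zeros in that column are the intersection.
  x = 0: f ≡ 0 at y ∈ {5}; g ≡ 0 at y ∈ {1, 5}; common: {5}.
  x = 1: f ≡ 0 at y ∈ {5}; g ≡ 0 at y ∈ ∅; common: ∅.
  x = 2: f ≡ 0 at y ∈ {5}; g ≡ 0 at y ∈ ∅; common: ∅.
  x = 3: f ≡ 0 at y ∈ {5}; g ≡ 0 at y ∈ {2, 7}; common: ∅.
  x = 4: f ≡ 0 at y ∈ {5}; g ≡ 0 at y ∈ ∅; common: ∅.
  x = 5: f ≡ 0 at y ∈ {5}; g ≡ 0 at y ∈ ∅; common: ∅.
  x = 6: f ≡ 0 at y ∈ {5}; g ≡ 0 at y ∈ {4, 8}; common: ∅.
  x = 7: f ≡ 0 at y ∈ {5}; g ≡ 0 at y ∈ {5, 8}; common: {5}.
  x = 8: f ≡ 0 at y ∈ {5}; g ≡ 0 at y ∈ {7}; common: ∅.
  x = 9: f ≡ 0 at y ∈ {5}; g ≡ 0 at y ∈ {2}; common: ∅.
  x = 10: f ≡ 0 at y ∈ {5}; g ≡ 0 at y ∈ {1, 4}; common: ∅.
Collecting: common zeros = {(0, 5), (7, 5)}, so the count is 2.
Comparison with the Bézout bound: 2 ≤ 2 = deg(f)·deg(g), as expected for curves with no common component (the bound is attained).


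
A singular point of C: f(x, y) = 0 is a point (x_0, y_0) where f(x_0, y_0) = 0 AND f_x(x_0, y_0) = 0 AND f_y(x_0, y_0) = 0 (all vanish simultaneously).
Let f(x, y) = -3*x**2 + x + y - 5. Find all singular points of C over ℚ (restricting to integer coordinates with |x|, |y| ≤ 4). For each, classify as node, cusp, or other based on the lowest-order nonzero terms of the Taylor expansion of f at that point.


No singular points in the scanned grid; C is smooth there.

Compute partial derivatives:
  f_x = 1 - 6*x.
  f_y = 1.
f_y = 1 is a nonzero constant, so f_y never vanishes: no point (x, y) can satisfy f = f_x = f_y = 0. In particular no (x, y) ∈ {−4, ..., 4}² is singular; the curve is smooth.


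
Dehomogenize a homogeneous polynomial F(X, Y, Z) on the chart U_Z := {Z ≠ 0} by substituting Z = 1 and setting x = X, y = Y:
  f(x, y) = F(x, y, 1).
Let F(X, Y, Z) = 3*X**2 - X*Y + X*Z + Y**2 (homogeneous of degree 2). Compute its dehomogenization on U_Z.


f(x, y) = 3*x**2 - x*y + x + y**2

On U_Z we set Z = 1. Each monomial c·X^i·Y^j·Z^k in F becomes c·x^i·y^j·1^k = c·x^i·y^j.
Substituting Z = 1: F(X, Y, 1) = 3*x**2 - x*y + x + y**2.
Note: deg(f) ≤ deg(F) = 2; strict inequality happens when F is divisible by Z (lost terms).
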